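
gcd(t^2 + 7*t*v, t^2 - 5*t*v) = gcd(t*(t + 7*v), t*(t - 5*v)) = t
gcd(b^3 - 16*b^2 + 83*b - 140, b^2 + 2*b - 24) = b - 4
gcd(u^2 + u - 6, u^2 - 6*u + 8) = u - 2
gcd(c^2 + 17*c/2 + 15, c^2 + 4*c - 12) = c + 6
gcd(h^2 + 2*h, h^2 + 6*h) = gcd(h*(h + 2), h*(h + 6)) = h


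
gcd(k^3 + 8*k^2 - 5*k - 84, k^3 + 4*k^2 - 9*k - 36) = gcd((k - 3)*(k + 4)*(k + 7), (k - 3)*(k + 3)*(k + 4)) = k^2 + k - 12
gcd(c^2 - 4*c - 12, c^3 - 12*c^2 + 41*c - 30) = c - 6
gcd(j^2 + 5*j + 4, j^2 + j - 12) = j + 4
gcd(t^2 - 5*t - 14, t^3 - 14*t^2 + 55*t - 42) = t - 7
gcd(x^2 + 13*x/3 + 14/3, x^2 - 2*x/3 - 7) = x + 7/3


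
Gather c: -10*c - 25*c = -35*c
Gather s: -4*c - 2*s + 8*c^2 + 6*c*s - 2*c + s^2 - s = 8*c^2 - 6*c + s^2 + s*(6*c - 3)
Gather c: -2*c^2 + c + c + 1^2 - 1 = -2*c^2 + 2*c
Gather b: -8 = -8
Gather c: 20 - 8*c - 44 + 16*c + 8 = 8*c - 16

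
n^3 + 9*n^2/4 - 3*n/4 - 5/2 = (n - 1)*(n + 5/4)*(n + 2)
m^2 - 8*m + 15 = (m - 5)*(m - 3)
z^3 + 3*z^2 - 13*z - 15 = (z - 3)*(z + 1)*(z + 5)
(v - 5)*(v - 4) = v^2 - 9*v + 20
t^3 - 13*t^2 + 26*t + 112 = (t - 8)*(t - 7)*(t + 2)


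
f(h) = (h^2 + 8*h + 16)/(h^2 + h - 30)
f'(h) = (-2*h - 1)*(h^2 + 8*h + 16)/(h^2 + h - 30)^2 + (2*h + 8)/(h^2 + h - 30) = (-7*h^2 - 92*h - 256)/(h^4 + 2*h^3 - 59*h^2 - 60*h + 900)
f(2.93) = -2.60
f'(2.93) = -1.71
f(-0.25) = -0.47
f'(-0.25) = -0.26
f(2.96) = -2.65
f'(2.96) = -1.76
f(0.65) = -0.75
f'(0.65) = -0.38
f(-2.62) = -0.07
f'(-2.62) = -0.09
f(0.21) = -0.60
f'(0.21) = -0.31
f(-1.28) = -0.25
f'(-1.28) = -0.17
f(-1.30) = -0.25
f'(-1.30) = -0.17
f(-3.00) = -0.04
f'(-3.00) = -0.07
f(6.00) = 8.33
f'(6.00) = -7.36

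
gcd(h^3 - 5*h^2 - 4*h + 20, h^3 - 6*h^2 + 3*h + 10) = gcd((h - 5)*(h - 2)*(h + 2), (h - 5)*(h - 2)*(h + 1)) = h^2 - 7*h + 10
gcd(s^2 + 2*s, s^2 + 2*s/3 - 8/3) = s + 2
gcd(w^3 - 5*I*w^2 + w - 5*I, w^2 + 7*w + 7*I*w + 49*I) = 1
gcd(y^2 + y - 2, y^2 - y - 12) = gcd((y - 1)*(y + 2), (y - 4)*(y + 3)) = 1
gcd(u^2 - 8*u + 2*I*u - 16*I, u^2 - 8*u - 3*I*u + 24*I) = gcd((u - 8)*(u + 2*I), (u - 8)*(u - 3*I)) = u - 8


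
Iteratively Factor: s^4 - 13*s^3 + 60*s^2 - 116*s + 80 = (s - 4)*(s^3 - 9*s^2 + 24*s - 20) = (s - 4)*(s - 2)*(s^2 - 7*s + 10) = (s - 5)*(s - 4)*(s - 2)*(s - 2)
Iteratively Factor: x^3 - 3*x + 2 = (x - 1)*(x^2 + x - 2) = (x - 1)^2*(x + 2)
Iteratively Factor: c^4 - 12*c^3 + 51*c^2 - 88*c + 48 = (c - 4)*(c^3 - 8*c^2 + 19*c - 12) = (c - 4)^2*(c^2 - 4*c + 3) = (c - 4)^2*(c - 1)*(c - 3)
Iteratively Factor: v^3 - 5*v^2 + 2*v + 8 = (v + 1)*(v^2 - 6*v + 8) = (v - 2)*(v + 1)*(v - 4)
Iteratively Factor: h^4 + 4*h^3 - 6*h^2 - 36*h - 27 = (h + 1)*(h^3 + 3*h^2 - 9*h - 27) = (h + 1)*(h + 3)*(h^2 - 9) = (h + 1)*(h + 3)^2*(h - 3)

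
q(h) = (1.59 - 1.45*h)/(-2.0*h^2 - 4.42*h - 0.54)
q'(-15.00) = -0.01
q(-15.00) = -0.06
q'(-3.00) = -1.34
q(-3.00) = -1.12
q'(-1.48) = -3.03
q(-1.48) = 2.31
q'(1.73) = 0.05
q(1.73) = 0.06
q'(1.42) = 0.09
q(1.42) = 0.04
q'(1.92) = 0.03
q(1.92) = 0.07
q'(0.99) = 0.24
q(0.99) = -0.02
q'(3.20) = -0.00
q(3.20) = 0.09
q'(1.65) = 0.06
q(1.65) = 0.06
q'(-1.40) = -2.27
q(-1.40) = 2.09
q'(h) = (1.59 - 1.45*h)*(4.0*h + 4.42)/(-2.0*h^2 - 4.42*h - 0.54)^2 - 1.45/(-2.0*h^2 - 4.42*h - 0.54)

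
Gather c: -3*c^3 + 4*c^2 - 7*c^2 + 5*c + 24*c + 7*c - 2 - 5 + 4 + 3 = -3*c^3 - 3*c^2 + 36*c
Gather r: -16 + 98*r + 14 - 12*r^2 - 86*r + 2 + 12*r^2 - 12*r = 0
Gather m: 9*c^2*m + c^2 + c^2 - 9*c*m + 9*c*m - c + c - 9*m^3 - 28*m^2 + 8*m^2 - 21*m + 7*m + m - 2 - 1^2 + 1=2*c^2 - 9*m^3 - 20*m^2 + m*(9*c^2 - 13) - 2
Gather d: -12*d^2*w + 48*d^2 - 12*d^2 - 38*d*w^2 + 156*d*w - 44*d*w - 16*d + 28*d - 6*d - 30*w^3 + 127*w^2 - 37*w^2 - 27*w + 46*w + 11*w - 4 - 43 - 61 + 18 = d^2*(36 - 12*w) + d*(-38*w^2 + 112*w + 6) - 30*w^3 + 90*w^2 + 30*w - 90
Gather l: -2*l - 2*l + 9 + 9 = 18 - 4*l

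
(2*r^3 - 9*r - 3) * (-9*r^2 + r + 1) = -18*r^5 + 2*r^4 + 83*r^3 + 18*r^2 - 12*r - 3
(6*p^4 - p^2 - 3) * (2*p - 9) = 12*p^5 - 54*p^4 - 2*p^3 + 9*p^2 - 6*p + 27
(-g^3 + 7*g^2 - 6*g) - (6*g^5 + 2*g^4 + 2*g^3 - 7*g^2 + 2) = -6*g^5 - 2*g^4 - 3*g^3 + 14*g^2 - 6*g - 2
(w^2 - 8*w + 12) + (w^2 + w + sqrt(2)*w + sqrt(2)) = 2*w^2 - 7*w + sqrt(2)*w + sqrt(2) + 12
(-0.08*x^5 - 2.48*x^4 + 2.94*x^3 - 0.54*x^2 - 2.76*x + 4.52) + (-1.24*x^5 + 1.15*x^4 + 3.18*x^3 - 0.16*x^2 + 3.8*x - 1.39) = -1.32*x^5 - 1.33*x^4 + 6.12*x^3 - 0.7*x^2 + 1.04*x + 3.13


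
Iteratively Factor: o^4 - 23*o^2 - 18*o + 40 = (o - 1)*(o^3 + o^2 - 22*o - 40) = (o - 1)*(o + 4)*(o^2 - 3*o - 10) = (o - 5)*(o - 1)*(o + 4)*(o + 2)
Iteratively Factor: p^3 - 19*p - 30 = (p + 3)*(p^2 - 3*p - 10) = (p + 2)*(p + 3)*(p - 5)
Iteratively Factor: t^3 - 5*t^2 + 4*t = (t)*(t^2 - 5*t + 4) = t*(t - 4)*(t - 1)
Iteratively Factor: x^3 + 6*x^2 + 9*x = (x + 3)*(x^2 + 3*x) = x*(x + 3)*(x + 3)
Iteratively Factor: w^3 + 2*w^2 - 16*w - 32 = (w + 2)*(w^2 - 16) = (w + 2)*(w + 4)*(w - 4)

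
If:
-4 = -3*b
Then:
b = 4/3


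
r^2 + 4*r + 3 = (r + 1)*(r + 3)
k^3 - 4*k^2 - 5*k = k*(k - 5)*(k + 1)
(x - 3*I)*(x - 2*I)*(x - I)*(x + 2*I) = x^4 - 4*I*x^3 + x^2 - 16*I*x - 12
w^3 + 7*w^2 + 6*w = w*(w + 1)*(w + 6)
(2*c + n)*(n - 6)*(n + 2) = 2*c*n^2 - 8*c*n - 24*c + n^3 - 4*n^2 - 12*n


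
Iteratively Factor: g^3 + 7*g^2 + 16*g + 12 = (g + 2)*(g^2 + 5*g + 6) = (g + 2)^2*(g + 3)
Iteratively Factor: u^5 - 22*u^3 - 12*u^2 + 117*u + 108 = (u - 3)*(u^4 + 3*u^3 - 13*u^2 - 51*u - 36) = (u - 4)*(u - 3)*(u^3 + 7*u^2 + 15*u + 9) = (u - 4)*(u - 3)*(u + 1)*(u^2 + 6*u + 9) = (u - 4)*(u - 3)*(u + 1)*(u + 3)*(u + 3)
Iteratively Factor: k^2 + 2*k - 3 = (k - 1)*(k + 3)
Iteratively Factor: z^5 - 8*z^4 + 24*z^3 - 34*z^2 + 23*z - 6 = (z - 1)*(z^4 - 7*z^3 + 17*z^2 - 17*z + 6) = (z - 1)^2*(z^3 - 6*z^2 + 11*z - 6) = (z - 3)*(z - 1)^2*(z^2 - 3*z + 2) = (z - 3)*(z - 1)^3*(z - 2)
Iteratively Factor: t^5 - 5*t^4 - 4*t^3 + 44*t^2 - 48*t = (t - 2)*(t^4 - 3*t^3 - 10*t^2 + 24*t) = (t - 2)*(t + 3)*(t^3 - 6*t^2 + 8*t) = (t - 2)^2*(t + 3)*(t^2 - 4*t) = t*(t - 2)^2*(t + 3)*(t - 4)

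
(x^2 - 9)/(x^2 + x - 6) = (x - 3)/(x - 2)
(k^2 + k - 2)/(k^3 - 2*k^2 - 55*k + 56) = (k + 2)/(k^2 - k - 56)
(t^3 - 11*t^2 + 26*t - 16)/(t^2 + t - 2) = (t^2 - 10*t + 16)/(t + 2)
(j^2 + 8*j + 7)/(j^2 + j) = (j + 7)/j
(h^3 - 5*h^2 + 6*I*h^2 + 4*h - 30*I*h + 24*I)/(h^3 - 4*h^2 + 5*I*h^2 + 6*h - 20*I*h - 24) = (h - 1)/(h - I)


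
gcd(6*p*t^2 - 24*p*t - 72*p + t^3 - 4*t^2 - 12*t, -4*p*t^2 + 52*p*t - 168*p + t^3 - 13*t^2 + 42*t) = t - 6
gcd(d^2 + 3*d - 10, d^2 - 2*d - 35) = d + 5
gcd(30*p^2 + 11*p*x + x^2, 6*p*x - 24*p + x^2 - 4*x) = 6*p + x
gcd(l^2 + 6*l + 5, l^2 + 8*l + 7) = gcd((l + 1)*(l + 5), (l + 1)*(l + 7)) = l + 1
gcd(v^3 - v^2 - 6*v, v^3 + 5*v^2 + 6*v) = v^2 + 2*v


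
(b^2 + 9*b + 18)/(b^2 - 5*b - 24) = (b + 6)/(b - 8)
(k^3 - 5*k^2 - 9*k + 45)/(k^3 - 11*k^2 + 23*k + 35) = (k^2 - 9)/(k^2 - 6*k - 7)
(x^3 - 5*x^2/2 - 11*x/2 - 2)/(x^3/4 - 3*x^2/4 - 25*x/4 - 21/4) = 2*(2*x^2 - 7*x - 4)/(x^2 - 4*x - 21)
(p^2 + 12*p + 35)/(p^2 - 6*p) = (p^2 + 12*p + 35)/(p*(p - 6))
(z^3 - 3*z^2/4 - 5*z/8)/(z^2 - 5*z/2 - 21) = z*(-8*z^2 + 6*z + 5)/(4*(-2*z^2 + 5*z + 42))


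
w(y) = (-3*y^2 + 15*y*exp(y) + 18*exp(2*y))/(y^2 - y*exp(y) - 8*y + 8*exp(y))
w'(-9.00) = 0.08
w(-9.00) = -1.59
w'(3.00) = 96.54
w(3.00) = 95.27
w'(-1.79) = 0.14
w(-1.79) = -0.71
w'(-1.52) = 0.18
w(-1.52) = -0.67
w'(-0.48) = 2.39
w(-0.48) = 0.19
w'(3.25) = 129.20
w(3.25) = 123.27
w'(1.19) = 17.85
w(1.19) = 17.43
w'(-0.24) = 4.18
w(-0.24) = 0.96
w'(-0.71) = 1.32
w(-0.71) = -0.23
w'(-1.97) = 0.13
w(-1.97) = -0.73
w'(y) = (-3*y^2 + 15*y*exp(y) + 18*exp(2*y))*(y*exp(y) - 2*y - 7*exp(y) + 8)/(y^2 - y*exp(y) - 8*y + 8*exp(y))^2 + (15*y*exp(y) - 6*y + 36*exp(2*y) + 15*exp(y))/(y^2 - y*exp(y) - 8*y + 8*exp(y)) = 3*((-y^2 + 5*y*exp(y) + 6*exp(2*y))*(y*exp(y) - 2*y - 7*exp(y) + 8) + (y^2 - y*exp(y) - 8*y + 8*exp(y))*(5*y*exp(y) - 2*y + 12*exp(2*y) + 5*exp(y)))/(y^2 - y*exp(y) - 8*y + 8*exp(y))^2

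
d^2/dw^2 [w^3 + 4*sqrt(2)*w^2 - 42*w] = 6*w + 8*sqrt(2)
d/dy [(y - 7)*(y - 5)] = 2*y - 12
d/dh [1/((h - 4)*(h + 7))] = (-2*h - 3)/(h^4 + 6*h^3 - 47*h^2 - 168*h + 784)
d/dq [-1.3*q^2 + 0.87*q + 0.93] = 0.87 - 2.6*q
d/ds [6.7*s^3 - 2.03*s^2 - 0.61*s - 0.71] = 20.1*s^2 - 4.06*s - 0.61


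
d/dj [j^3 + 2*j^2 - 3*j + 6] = 3*j^2 + 4*j - 3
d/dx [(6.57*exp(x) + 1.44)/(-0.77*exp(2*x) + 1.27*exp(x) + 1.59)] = (5.0589*exp(2*x) + 2.2176*exp(x) + 8.6175)*exp(x)/(0.5929*exp(4*x) - 1.9558*exp(3*x) - 0.8357*exp(2*x) + 4.0386*exp(x) + 2.5281)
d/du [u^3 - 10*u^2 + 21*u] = 3*u^2 - 20*u + 21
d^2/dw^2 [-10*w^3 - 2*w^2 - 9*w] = -60*w - 4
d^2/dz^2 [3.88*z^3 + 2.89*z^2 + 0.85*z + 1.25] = 23.28*z + 5.78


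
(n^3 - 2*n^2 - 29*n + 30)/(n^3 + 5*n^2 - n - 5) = (n - 6)/(n + 1)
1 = 1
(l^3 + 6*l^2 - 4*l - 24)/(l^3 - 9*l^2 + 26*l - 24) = (l^2 + 8*l + 12)/(l^2 - 7*l + 12)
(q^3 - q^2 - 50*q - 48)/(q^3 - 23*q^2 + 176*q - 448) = (q^2 + 7*q + 6)/(q^2 - 15*q + 56)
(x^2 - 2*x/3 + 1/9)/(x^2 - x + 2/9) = (3*x - 1)/(3*x - 2)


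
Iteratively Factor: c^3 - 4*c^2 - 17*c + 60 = (c + 4)*(c^2 - 8*c + 15) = (c - 5)*(c + 4)*(c - 3)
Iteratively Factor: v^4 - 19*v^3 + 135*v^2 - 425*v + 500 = (v - 5)*(v^3 - 14*v^2 + 65*v - 100) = (v - 5)*(v - 4)*(v^2 - 10*v + 25) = (v - 5)^2*(v - 4)*(v - 5)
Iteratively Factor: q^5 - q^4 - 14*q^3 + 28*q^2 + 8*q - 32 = (q + 4)*(q^4 - 5*q^3 + 6*q^2 + 4*q - 8) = (q - 2)*(q + 4)*(q^3 - 3*q^2 + 4) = (q - 2)^2*(q + 4)*(q^2 - q - 2) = (q - 2)^3*(q + 4)*(q + 1)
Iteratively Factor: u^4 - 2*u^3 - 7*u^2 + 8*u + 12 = (u - 3)*(u^3 + u^2 - 4*u - 4) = (u - 3)*(u + 1)*(u^2 - 4) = (u - 3)*(u + 1)*(u + 2)*(u - 2)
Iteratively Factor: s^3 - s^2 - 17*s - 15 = (s - 5)*(s^2 + 4*s + 3) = (s - 5)*(s + 3)*(s + 1)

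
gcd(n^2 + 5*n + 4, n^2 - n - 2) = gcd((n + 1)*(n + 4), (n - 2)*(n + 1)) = n + 1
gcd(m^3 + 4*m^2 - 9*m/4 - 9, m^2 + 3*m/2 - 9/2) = m - 3/2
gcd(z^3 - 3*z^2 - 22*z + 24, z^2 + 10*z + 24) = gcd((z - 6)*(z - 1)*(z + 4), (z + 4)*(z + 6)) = z + 4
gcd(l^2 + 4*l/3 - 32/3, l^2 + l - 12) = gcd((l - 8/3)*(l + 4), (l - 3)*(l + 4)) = l + 4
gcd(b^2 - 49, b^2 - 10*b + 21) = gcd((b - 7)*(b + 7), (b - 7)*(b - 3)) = b - 7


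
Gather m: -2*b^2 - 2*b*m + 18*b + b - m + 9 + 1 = -2*b^2 + 19*b + m*(-2*b - 1) + 10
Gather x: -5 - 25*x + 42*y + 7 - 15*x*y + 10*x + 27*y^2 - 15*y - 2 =x*(-15*y - 15) + 27*y^2 + 27*y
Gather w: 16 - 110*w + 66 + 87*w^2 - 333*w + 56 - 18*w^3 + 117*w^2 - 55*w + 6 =-18*w^3 + 204*w^2 - 498*w + 144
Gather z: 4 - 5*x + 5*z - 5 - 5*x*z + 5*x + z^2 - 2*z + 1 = z^2 + z*(3 - 5*x)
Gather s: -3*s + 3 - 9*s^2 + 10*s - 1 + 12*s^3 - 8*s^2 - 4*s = 12*s^3 - 17*s^2 + 3*s + 2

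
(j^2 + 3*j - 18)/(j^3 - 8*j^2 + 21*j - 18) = (j + 6)/(j^2 - 5*j + 6)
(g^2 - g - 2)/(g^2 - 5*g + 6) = (g + 1)/(g - 3)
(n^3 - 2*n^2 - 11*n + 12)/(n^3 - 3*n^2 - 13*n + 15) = (n - 4)/(n - 5)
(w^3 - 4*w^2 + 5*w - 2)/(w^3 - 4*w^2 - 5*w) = (-w^3 + 4*w^2 - 5*w + 2)/(w*(-w^2 + 4*w + 5))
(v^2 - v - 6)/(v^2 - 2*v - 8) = (v - 3)/(v - 4)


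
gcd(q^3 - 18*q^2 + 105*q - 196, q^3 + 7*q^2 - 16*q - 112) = q - 4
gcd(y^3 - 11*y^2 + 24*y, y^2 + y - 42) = 1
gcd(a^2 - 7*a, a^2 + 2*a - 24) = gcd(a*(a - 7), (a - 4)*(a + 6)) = 1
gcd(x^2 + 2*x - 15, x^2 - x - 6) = x - 3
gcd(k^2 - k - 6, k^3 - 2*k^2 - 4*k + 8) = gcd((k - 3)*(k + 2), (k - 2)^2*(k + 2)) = k + 2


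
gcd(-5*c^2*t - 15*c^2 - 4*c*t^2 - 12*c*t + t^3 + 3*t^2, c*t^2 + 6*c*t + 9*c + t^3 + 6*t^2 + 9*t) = c*t + 3*c + t^2 + 3*t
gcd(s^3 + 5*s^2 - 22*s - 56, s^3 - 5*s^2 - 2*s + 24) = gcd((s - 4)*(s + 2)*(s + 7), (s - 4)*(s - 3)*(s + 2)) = s^2 - 2*s - 8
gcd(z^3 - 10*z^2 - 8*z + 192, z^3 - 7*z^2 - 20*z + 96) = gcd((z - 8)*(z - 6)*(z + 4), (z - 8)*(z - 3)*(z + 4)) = z^2 - 4*z - 32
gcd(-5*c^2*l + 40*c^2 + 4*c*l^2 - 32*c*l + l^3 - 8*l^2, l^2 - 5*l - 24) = l - 8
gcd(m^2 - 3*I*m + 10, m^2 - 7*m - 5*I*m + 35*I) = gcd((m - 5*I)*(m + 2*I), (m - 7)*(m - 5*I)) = m - 5*I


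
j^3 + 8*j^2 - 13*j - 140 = (j - 4)*(j + 5)*(j + 7)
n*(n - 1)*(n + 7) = n^3 + 6*n^2 - 7*n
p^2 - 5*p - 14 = (p - 7)*(p + 2)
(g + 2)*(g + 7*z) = g^2 + 7*g*z + 2*g + 14*z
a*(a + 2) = a^2 + 2*a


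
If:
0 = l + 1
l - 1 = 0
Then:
No Solution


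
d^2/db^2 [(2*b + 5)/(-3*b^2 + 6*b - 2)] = 6*(-12*(b - 1)^2*(2*b + 5) + (6*b + 1)*(3*b^2 - 6*b + 2))/(3*b^2 - 6*b + 2)^3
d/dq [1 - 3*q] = -3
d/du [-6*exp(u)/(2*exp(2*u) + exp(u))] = 12*exp(u)/(2*exp(u) + 1)^2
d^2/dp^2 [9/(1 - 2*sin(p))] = 18*(sin(p) - cos(2*p) - 3)/(2*sin(p) - 1)^3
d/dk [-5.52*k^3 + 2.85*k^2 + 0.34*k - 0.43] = -16.56*k^2 + 5.7*k + 0.34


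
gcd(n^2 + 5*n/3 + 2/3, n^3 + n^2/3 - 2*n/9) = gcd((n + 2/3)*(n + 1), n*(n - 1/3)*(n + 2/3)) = n + 2/3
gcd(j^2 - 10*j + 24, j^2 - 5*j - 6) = j - 6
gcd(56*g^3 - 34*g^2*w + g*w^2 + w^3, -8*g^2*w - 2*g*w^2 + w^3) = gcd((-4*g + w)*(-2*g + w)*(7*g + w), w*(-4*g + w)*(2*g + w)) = -4*g + w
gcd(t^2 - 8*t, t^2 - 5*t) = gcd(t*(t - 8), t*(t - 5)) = t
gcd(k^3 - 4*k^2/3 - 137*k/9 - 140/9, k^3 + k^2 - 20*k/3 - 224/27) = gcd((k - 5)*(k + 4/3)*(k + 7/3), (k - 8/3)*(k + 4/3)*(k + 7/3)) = k^2 + 11*k/3 + 28/9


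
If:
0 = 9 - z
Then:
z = 9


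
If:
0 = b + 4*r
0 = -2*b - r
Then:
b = 0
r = 0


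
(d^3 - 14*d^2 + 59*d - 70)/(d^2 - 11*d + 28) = (d^2 - 7*d + 10)/(d - 4)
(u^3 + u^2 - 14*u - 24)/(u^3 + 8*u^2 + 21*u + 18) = (u - 4)/(u + 3)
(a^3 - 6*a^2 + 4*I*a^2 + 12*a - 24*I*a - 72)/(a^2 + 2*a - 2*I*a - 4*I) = (a^2 + 6*a*(-1 + I) - 36*I)/(a + 2)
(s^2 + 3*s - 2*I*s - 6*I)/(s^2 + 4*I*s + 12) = (s + 3)/(s + 6*I)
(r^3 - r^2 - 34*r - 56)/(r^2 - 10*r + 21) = (r^2 + 6*r + 8)/(r - 3)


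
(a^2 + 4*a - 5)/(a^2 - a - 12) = (-a^2 - 4*a + 5)/(-a^2 + a + 12)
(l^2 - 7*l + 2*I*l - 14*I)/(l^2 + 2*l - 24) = (l^2 + l*(-7 + 2*I) - 14*I)/(l^2 + 2*l - 24)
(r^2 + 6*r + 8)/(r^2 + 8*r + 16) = (r + 2)/(r + 4)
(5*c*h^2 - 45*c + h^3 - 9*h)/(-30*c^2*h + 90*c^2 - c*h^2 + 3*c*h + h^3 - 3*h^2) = (-h - 3)/(6*c - h)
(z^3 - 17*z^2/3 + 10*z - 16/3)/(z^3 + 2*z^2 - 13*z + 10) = (z - 8/3)/(z + 5)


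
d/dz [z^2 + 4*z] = 2*z + 4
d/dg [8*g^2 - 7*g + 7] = 16*g - 7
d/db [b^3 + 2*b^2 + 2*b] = 3*b^2 + 4*b + 2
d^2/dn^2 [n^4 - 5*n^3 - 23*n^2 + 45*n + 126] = 12*n^2 - 30*n - 46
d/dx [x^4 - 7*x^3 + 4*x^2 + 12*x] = 4*x^3 - 21*x^2 + 8*x + 12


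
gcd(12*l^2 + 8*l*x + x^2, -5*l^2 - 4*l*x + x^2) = 1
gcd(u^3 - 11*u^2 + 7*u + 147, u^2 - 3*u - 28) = u - 7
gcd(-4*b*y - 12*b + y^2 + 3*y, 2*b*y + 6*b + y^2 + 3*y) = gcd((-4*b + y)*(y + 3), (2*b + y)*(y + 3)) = y + 3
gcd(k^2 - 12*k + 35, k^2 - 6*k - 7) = k - 7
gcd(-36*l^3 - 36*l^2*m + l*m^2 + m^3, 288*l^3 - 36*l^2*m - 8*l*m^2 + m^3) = 36*l^2 - m^2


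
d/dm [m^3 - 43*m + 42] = 3*m^2 - 43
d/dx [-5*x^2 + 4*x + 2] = 4 - 10*x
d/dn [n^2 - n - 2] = 2*n - 1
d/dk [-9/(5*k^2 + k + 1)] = 9*(10*k + 1)/(5*k^2 + k + 1)^2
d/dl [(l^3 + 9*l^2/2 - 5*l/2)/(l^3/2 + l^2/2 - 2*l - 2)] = (-7*l^4 - 6*l^3 - 55*l^2 - 72*l + 20)/(l^6 + 2*l^5 - 7*l^4 - 16*l^3 + 8*l^2 + 32*l + 16)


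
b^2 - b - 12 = (b - 4)*(b + 3)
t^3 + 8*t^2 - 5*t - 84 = (t - 3)*(t + 4)*(t + 7)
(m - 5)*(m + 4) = m^2 - m - 20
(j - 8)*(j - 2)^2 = j^3 - 12*j^2 + 36*j - 32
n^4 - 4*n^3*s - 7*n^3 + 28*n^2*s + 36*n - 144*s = (n - 6)*(n - 3)*(n + 2)*(n - 4*s)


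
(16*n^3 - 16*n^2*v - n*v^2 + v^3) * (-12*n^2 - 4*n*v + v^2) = -192*n^5 + 128*n^4*v + 92*n^3*v^2 - 24*n^2*v^3 - 5*n*v^4 + v^5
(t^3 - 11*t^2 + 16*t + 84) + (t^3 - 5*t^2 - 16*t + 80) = 2*t^3 - 16*t^2 + 164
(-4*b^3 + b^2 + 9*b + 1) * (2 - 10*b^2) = 40*b^5 - 10*b^4 - 98*b^3 - 8*b^2 + 18*b + 2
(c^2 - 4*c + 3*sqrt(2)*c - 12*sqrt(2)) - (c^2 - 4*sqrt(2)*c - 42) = -4*c + 7*sqrt(2)*c - 12*sqrt(2) + 42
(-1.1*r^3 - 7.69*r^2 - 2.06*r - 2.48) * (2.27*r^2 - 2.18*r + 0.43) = -2.497*r^5 - 15.0583*r^4 + 11.615*r^3 - 4.4455*r^2 + 4.5206*r - 1.0664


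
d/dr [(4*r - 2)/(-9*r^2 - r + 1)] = 2*(18*r^2 - 18*r + 1)/(81*r^4 + 18*r^3 - 17*r^2 - 2*r + 1)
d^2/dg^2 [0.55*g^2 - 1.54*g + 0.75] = 1.10000000000000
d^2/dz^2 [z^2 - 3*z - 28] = 2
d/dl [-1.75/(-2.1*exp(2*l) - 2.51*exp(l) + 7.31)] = (-7.35*exp(l) - 4.3925)*exp(l)/(2.1*exp(2*l) + 2.51*exp(l) - 7.31)^2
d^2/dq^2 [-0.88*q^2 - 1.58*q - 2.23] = -1.76000000000000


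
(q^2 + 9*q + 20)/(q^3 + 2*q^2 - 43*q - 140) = 1/(q - 7)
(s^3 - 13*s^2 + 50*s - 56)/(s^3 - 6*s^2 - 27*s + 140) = (s - 2)/(s + 5)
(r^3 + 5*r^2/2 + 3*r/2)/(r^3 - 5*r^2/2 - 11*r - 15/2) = r/(r - 5)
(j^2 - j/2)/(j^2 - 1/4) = 2*j/(2*j + 1)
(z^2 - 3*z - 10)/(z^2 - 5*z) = (z + 2)/z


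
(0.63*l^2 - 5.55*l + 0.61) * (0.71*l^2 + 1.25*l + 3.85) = 0.4473*l^4 - 3.153*l^3 - 4.0789*l^2 - 20.605*l + 2.3485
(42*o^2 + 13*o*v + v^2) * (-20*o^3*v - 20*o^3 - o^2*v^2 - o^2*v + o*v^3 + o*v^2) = -840*o^5*v - 840*o^5 - 302*o^4*v^2 - 302*o^4*v + 9*o^3*v^3 + 9*o^3*v^2 + 12*o^2*v^4 + 12*o^2*v^3 + o*v^5 + o*v^4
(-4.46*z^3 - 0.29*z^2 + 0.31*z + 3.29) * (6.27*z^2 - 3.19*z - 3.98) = -27.9642*z^5 + 12.4091*z^4 + 20.6196*z^3 + 20.7936*z^2 - 11.7289*z - 13.0942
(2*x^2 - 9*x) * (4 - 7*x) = -14*x^3 + 71*x^2 - 36*x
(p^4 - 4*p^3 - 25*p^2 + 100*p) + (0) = p^4 - 4*p^3 - 25*p^2 + 100*p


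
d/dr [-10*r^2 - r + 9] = -20*r - 1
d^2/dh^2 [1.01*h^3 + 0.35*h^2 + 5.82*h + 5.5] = 6.06*h + 0.7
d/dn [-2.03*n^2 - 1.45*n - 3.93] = -4.06*n - 1.45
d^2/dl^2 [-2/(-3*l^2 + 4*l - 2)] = 4*(-9*l^2 + 12*l + 4*(3*l - 2)^2 - 6)/(3*l^2 - 4*l + 2)^3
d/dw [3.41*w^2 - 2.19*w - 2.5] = 6.82*w - 2.19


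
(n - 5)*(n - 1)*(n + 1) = n^3 - 5*n^2 - n + 5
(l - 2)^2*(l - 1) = l^3 - 5*l^2 + 8*l - 4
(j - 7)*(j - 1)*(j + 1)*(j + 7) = j^4 - 50*j^2 + 49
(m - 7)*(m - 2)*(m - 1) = m^3 - 10*m^2 + 23*m - 14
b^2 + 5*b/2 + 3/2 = (b + 1)*(b + 3/2)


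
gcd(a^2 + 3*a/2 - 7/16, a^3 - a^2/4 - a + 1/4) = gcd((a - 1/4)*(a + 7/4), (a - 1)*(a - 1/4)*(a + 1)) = a - 1/4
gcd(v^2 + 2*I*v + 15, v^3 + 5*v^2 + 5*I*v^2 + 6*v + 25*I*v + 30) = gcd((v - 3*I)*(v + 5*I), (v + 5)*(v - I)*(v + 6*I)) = 1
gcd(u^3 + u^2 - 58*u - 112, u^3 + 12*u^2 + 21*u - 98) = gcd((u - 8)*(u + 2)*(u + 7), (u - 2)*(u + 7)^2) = u + 7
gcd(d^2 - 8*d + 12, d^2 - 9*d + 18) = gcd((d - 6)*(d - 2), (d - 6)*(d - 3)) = d - 6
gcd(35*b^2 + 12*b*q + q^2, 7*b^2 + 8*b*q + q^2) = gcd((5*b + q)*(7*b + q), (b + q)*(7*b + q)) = 7*b + q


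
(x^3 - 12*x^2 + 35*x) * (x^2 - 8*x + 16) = x^5 - 20*x^4 + 147*x^3 - 472*x^2 + 560*x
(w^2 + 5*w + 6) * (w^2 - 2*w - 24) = w^4 + 3*w^3 - 28*w^2 - 132*w - 144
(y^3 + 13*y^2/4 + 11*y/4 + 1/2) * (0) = 0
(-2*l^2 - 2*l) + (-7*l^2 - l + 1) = -9*l^2 - 3*l + 1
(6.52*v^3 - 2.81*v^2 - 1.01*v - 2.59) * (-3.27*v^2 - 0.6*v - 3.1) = -21.3204*v^5 + 5.2767*v^4 - 15.2233*v^3 + 17.7863*v^2 + 4.685*v + 8.029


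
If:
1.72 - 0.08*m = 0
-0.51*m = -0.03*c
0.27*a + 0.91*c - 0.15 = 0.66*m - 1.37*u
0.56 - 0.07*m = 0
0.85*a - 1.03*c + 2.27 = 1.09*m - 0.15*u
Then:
No Solution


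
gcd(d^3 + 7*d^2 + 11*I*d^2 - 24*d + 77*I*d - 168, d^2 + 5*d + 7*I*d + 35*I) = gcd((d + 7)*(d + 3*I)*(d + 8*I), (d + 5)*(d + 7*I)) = 1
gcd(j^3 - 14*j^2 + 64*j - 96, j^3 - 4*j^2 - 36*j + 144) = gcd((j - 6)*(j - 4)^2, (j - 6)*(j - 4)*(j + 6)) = j^2 - 10*j + 24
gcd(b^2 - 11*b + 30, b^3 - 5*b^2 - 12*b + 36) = b - 6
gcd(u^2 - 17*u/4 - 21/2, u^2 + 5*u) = 1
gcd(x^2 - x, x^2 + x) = x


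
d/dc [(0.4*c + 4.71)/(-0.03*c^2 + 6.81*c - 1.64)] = (0.012*c^2 + 0.2826*c - 32.7311)/(0.0009*c^4 - 0.4086*c^3 + 46.4745*c^2 - 22.3368*c + 2.6896)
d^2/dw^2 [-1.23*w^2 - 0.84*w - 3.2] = -2.46000000000000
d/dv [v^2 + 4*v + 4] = 2*v + 4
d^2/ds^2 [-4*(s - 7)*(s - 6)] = -8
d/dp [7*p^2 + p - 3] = 14*p + 1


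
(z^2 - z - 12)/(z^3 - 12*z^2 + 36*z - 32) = (z^2 - z - 12)/(z^3 - 12*z^2 + 36*z - 32)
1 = 1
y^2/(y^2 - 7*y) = y/(y - 7)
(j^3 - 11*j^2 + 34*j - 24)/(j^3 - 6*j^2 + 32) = (j^2 - 7*j + 6)/(j^2 - 2*j - 8)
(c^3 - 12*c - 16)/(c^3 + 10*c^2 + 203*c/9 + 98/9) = 9*(c^3 - 12*c - 16)/(9*c^3 + 90*c^2 + 203*c + 98)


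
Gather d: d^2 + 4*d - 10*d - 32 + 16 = d^2 - 6*d - 16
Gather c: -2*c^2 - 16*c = -2*c^2 - 16*c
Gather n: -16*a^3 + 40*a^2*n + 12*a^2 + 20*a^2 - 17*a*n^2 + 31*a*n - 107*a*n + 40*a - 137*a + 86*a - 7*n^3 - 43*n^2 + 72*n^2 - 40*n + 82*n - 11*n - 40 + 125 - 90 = -16*a^3 + 32*a^2 - 11*a - 7*n^3 + n^2*(29 - 17*a) + n*(40*a^2 - 76*a + 31) - 5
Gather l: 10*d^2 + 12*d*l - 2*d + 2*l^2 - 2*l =10*d^2 - 2*d + 2*l^2 + l*(12*d - 2)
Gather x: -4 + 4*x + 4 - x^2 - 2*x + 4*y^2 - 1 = -x^2 + 2*x + 4*y^2 - 1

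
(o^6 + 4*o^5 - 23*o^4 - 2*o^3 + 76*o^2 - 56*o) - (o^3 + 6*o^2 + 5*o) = o^6 + 4*o^5 - 23*o^4 - 3*o^3 + 70*o^2 - 61*o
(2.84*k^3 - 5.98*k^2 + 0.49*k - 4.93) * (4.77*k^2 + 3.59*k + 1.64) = 13.5468*k^5 - 18.329*k^4 - 14.4733*k^3 - 31.5642*k^2 - 16.8951*k - 8.0852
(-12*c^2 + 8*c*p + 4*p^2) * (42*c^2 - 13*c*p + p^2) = -504*c^4 + 492*c^3*p + 52*c^2*p^2 - 44*c*p^3 + 4*p^4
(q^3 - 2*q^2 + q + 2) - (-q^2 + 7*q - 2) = q^3 - q^2 - 6*q + 4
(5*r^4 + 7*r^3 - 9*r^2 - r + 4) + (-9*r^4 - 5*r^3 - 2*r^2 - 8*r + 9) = -4*r^4 + 2*r^3 - 11*r^2 - 9*r + 13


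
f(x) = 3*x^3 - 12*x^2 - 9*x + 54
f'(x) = 9*x^2 - 24*x - 9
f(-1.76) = 16.31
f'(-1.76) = 61.12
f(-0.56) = 54.75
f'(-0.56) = 7.26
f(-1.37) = 36.09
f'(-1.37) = 40.77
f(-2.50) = -45.38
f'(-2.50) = 107.25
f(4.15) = 24.40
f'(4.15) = 46.40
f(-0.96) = 48.93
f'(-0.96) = 22.33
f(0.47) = 47.43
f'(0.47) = -18.29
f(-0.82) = 51.66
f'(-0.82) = 16.73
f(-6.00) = -972.00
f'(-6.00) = 459.00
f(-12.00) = -6750.00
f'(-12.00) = 1575.00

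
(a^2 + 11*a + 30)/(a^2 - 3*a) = (a^2 + 11*a + 30)/(a*(a - 3))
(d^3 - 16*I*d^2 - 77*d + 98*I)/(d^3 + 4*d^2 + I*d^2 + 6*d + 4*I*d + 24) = (d^2 - 14*I*d - 49)/(d^2 + d*(4 + 3*I) + 12*I)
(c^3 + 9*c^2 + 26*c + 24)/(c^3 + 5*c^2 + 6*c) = (c + 4)/c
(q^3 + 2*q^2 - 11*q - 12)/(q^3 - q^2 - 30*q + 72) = (q^2 + 5*q + 4)/(q^2 + 2*q - 24)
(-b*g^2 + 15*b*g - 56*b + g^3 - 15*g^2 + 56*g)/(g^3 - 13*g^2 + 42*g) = (-b*g + 8*b + g^2 - 8*g)/(g*(g - 6))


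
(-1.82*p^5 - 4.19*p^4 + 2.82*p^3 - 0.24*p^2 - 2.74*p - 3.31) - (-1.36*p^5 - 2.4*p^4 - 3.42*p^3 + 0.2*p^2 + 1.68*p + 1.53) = -0.46*p^5 - 1.79*p^4 + 6.24*p^3 - 0.44*p^2 - 4.42*p - 4.84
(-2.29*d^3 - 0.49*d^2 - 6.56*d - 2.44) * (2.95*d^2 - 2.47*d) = -6.7555*d^5 + 4.2108*d^4 - 18.1417*d^3 + 9.0052*d^2 + 6.0268*d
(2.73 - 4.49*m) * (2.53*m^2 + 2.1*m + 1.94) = -11.3597*m^3 - 2.5221*m^2 - 2.9776*m + 5.2962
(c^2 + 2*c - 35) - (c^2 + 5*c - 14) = -3*c - 21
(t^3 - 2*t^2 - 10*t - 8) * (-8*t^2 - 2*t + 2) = -8*t^5 + 14*t^4 + 86*t^3 + 80*t^2 - 4*t - 16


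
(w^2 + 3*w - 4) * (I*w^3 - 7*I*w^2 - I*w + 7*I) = I*w^5 - 4*I*w^4 - 26*I*w^3 + 32*I*w^2 + 25*I*w - 28*I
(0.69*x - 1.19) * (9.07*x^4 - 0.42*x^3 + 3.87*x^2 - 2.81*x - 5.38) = 6.2583*x^5 - 11.0831*x^4 + 3.1701*x^3 - 6.5442*x^2 - 0.3683*x + 6.4022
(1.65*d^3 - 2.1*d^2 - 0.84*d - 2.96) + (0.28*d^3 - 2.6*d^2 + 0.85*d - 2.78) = 1.93*d^3 - 4.7*d^2 + 0.01*d - 5.74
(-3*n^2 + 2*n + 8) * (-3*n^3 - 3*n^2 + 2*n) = 9*n^5 + 3*n^4 - 36*n^3 - 20*n^2 + 16*n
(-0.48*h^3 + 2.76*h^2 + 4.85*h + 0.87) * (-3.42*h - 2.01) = 1.6416*h^4 - 8.4744*h^3 - 22.1346*h^2 - 12.7239*h - 1.7487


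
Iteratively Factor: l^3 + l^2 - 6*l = (l + 3)*(l^2 - 2*l) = (l - 2)*(l + 3)*(l)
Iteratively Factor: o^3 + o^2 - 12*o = (o - 3)*(o^2 + 4*o) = o*(o - 3)*(o + 4)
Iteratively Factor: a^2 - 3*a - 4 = (a - 4)*(a + 1)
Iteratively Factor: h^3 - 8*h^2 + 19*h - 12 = (h - 4)*(h^2 - 4*h + 3) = (h - 4)*(h - 1)*(h - 3)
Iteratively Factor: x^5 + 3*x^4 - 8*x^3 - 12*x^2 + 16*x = (x)*(x^4 + 3*x^3 - 8*x^2 - 12*x + 16) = x*(x - 2)*(x^3 + 5*x^2 + 2*x - 8) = x*(x - 2)*(x + 4)*(x^2 + x - 2) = x*(x - 2)*(x + 2)*(x + 4)*(x - 1)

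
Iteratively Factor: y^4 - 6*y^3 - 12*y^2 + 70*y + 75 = (y + 3)*(y^3 - 9*y^2 + 15*y + 25) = (y - 5)*(y + 3)*(y^2 - 4*y - 5) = (y - 5)^2*(y + 3)*(y + 1)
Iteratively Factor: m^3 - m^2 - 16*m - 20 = (m + 2)*(m^2 - 3*m - 10) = (m + 2)^2*(m - 5)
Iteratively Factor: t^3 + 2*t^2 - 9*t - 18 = (t - 3)*(t^2 + 5*t + 6) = (t - 3)*(t + 3)*(t + 2)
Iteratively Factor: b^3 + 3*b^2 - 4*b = (b - 1)*(b^2 + 4*b) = (b - 1)*(b + 4)*(b)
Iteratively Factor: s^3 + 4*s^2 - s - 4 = (s + 4)*(s^2 - 1) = (s - 1)*(s + 4)*(s + 1)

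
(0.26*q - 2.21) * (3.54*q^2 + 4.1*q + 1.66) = 0.9204*q^3 - 6.7574*q^2 - 8.6294*q - 3.6686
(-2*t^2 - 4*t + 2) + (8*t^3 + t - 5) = 8*t^3 - 2*t^2 - 3*t - 3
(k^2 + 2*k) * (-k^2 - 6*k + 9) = -k^4 - 8*k^3 - 3*k^2 + 18*k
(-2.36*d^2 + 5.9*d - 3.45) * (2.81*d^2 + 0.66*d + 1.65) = -6.6316*d^4 + 15.0214*d^3 - 9.6945*d^2 + 7.458*d - 5.6925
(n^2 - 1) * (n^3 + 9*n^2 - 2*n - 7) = n^5 + 9*n^4 - 3*n^3 - 16*n^2 + 2*n + 7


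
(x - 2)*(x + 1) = x^2 - x - 2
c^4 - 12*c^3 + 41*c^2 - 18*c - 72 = (c - 6)*(c - 4)*(c - 3)*(c + 1)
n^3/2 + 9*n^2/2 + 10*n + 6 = (n/2 + 1/2)*(n + 2)*(n + 6)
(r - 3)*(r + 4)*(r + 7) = r^3 + 8*r^2 - 5*r - 84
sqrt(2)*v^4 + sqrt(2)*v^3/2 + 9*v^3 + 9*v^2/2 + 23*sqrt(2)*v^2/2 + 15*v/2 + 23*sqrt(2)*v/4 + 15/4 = (v + 1/2)*(v + 3*sqrt(2)/2)*(v + 5*sqrt(2)/2)*(sqrt(2)*v + 1)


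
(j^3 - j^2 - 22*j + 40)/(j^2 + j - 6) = (j^2 + j - 20)/(j + 3)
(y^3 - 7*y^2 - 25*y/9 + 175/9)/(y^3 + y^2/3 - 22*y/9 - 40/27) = 3*(3*y^2 - 16*y - 35)/(9*y^2 + 18*y + 8)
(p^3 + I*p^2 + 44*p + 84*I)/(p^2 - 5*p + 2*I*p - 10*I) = (p^2 - I*p + 42)/(p - 5)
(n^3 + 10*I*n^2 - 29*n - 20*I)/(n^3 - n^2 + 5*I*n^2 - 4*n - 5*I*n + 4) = (n + 5*I)/(n - 1)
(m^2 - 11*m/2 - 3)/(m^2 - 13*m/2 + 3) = (2*m + 1)/(2*m - 1)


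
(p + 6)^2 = p^2 + 12*p + 36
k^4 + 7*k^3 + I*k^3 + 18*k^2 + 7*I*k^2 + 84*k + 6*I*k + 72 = (k + 1)*(k + 6)*(k - 3*I)*(k + 4*I)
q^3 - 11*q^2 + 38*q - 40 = (q - 5)*(q - 4)*(q - 2)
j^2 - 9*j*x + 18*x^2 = (j - 6*x)*(j - 3*x)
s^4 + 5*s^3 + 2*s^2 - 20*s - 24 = (s - 2)*(s + 2)^2*(s + 3)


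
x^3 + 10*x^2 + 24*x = x*(x + 4)*(x + 6)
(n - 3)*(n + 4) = n^2 + n - 12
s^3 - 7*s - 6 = (s - 3)*(s + 1)*(s + 2)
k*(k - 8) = k^2 - 8*k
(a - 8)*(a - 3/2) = a^2 - 19*a/2 + 12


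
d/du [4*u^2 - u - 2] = 8*u - 1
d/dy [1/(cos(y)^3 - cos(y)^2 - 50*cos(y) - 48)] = (3*cos(y)^2 - 2*cos(y) - 50)*sin(y)/(-cos(y)^3 + cos(y)^2 + 50*cos(y) + 48)^2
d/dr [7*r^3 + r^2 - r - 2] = 21*r^2 + 2*r - 1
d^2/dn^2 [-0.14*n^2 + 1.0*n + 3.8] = -0.280000000000000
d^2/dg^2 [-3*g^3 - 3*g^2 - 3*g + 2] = -18*g - 6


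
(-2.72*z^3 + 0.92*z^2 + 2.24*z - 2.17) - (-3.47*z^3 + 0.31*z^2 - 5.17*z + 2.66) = 0.75*z^3 + 0.61*z^2 + 7.41*z - 4.83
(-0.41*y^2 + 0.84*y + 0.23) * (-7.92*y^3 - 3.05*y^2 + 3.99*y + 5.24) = 3.2472*y^5 - 5.4023*y^4 - 6.0195*y^3 + 0.5017*y^2 + 5.3193*y + 1.2052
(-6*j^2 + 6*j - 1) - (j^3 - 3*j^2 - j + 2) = -j^3 - 3*j^2 + 7*j - 3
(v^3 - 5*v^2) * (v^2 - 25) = v^5 - 5*v^4 - 25*v^3 + 125*v^2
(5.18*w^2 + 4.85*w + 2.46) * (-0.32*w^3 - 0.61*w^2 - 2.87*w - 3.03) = -1.6576*w^5 - 4.7118*w^4 - 18.6123*w^3 - 31.1155*w^2 - 21.7557*w - 7.4538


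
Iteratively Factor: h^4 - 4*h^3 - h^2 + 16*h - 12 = (h - 1)*(h^3 - 3*h^2 - 4*h + 12) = (h - 1)*(h + 2)*(h^2 - 5*h + 6) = (h - 2)*(h - 1)*(h + 2)*(h - 3)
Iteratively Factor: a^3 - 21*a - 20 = (a + 1)*(a^2 - a - 20) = (a - 5)*(a + 1)*(a + 4)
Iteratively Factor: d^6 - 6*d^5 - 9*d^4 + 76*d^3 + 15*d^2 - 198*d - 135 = (d + 1)*(d^5 - 7*d^4 - 2*d^3 + 78*d^2 - 63*d - 135) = (d - 3)*(d + 1)*(d^4 - 4*d^3 - 14*d^2 + 36*d + 45) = (d - 3)*(d + 1)^2*(d^3 - 5*d^2 - 9*d + 45) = (d - 3)^2*(d + 1)^2*(d^2 - 2*d - 15) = (d - 3)^2*(d + 1)^2*(d + 3)*(d - 5)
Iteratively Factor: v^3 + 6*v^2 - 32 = (v - 2)*(v^2 + 8*v + 16) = (v - 2)*(v + 4)*(v + 4)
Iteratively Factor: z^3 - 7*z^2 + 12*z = (z - 4)*(z^2 - 3*z) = (z - 4)*(z - 3)*(z)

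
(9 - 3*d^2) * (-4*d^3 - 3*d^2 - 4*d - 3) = 12*d^5 + 9*d^4 - 24*d^3 - 18*d^2 - 36*d - 27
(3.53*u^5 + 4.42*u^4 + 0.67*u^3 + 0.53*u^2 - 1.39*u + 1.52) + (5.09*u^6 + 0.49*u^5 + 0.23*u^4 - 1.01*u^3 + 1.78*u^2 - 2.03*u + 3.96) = 5.09*u^6 + 4.02*u^5 + 4.65*u^4 - 0.34*u^3 + 2.31*u^2 - 3.42*u + 5.48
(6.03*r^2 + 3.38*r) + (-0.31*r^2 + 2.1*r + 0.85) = 5.72*r^2 + 5.48*r + 0.85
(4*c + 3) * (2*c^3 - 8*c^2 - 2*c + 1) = 8*c^4 - 26*c^3 - 32*c^2 - 2*c + 3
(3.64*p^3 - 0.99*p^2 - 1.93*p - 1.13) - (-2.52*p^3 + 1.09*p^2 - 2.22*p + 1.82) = 6.16*p^3 - 2.08*p^2 + 0.29*p - 2.95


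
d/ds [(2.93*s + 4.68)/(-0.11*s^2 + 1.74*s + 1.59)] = (0.3223*s^2 + 1.0296*s - 3.4845)/(0.0121*s^4 - 0.3828*s^3 + 2.6778*s^2 + 5.5332*s + 2.5281)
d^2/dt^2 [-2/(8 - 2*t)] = 2/(t - 4)^3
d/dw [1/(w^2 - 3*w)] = (3 - 2*w)/(w^2*(w - 3)^2)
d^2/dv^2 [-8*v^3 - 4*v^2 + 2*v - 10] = -48*v - 8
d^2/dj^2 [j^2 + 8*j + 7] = 2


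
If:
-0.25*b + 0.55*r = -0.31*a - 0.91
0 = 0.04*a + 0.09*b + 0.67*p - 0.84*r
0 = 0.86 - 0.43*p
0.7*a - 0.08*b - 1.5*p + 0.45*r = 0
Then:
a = 3.88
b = 16.17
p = 2.00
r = 3.51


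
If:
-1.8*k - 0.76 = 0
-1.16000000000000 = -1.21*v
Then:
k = -0.42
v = 0.96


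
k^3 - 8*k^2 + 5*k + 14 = (k - 7)*(k - 2)*(k + 1)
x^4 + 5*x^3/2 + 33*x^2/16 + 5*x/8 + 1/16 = (x + 1/4)^2*(x + 1)^2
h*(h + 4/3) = h^2 + 4*h/3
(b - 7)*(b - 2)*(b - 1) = b^3 - 10*b^2 + 23*b - 14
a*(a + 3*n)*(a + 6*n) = a^3 + 9*a^2*n + 18*a*n^2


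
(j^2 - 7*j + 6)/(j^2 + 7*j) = (j^2 - 7*j + 6)/(j*(j + 7))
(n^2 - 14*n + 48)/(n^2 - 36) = (n - 8)/(n + 6)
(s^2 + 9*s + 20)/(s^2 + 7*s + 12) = (s + 5)/(s + 3)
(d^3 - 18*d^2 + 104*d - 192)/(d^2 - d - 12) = (d^2 - 14*d + 48)/(d + 3)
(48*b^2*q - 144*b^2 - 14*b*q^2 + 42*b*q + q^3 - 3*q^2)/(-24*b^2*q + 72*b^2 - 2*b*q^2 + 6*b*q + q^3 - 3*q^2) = (-8*b + q)/(4*b + q)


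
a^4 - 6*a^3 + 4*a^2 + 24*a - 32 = (a - 4)*(a - 2)^2*(a + 2)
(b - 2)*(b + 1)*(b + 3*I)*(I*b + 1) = I*b^4 - 2*b^3 - I*b^3 + 2*b^2 + I*b^2 + 4*b - 3*I*b - 6*I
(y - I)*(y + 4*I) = y^2 + 3*I*y + 4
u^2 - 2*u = u*(u - 2)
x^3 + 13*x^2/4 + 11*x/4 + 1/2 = (x + 1/4)*(x + 1)*(x + 2)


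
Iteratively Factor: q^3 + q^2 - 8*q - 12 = (q + 2)*(q^2 - q - 6) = (q - 3)*(q + 2)*(q + 2)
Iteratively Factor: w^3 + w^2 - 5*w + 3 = (w - 1)*(w^2 + 2*w - 3) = (w - 1)^2*(w + 3)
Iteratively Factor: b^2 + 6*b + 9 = (b + 3)*(b + 3)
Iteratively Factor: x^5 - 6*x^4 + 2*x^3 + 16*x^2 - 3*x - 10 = (x - 5)*(x^4 - x^3 - 3*x^2 + x + 2) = (x - 5)*(x - 1)*(x^3 - 3*x - 2) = (x - 5)*(x - 2)*(x - 1)*(x^2 + 2*x + 1) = (x - 5)*(x - 2)*(x - 1)*(x + 1)*(x + 1)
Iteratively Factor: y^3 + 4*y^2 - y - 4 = (y + 1)*(y^2 + 3*y - 4) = (y - 1)*(y + 1)*(y + 4)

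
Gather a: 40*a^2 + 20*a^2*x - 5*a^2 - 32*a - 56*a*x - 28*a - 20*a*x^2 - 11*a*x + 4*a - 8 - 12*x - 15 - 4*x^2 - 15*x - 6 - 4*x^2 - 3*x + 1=a^2*(20*x + 35) + a*(-20*x^2 - 67*x - 56) - 8*x^2 - 30*x - 28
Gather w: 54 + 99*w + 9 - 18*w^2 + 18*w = -18*w^2 + 117*w + 63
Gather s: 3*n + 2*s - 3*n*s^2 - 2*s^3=-3*n*s^2 + 3*n - 2*s^3 + 2*s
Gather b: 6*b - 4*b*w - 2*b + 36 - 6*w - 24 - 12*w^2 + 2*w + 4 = b*(4 - 4*w) - 12*w^2 - 4*w + 16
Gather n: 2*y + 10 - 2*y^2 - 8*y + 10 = -2*y^2 - 6*y + 20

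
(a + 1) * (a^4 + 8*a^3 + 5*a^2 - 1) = a^5 + 9*a^4 + 13*a^3 + 5*a^2 - a - 1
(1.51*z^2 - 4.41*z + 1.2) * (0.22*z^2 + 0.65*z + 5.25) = 0.3322*z^4 + 0.0113*z^3 + 5.325*z^2 - 22.3725*z + 6.3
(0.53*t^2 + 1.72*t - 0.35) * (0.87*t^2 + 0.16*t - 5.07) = 0.4611*t^4 + 1.5812*t^3 - 2.7164*t^2 - 8.7764*t + 1.7745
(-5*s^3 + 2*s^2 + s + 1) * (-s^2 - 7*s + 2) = 5*s^5 + 33*s^4 - 25*s^3 - 4*s^2 - 5*s + 2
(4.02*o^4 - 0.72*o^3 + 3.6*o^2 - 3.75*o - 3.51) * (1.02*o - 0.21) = 4.1004*o^5 - 1.5786*o^4 + 3.8232*o^3 - 4.581*o^2 - 2.7927*o + 0.7371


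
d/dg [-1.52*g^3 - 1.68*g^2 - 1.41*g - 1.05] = -4.56*g^2 - 3.36*g - 1.41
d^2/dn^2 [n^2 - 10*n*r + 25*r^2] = 2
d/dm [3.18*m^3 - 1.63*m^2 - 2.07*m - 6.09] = 9.54*m^2 - 3.26*m - 2.07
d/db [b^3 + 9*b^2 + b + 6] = 3*b^2 + 18*b + 1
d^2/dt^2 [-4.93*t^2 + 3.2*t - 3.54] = -9.86000000000000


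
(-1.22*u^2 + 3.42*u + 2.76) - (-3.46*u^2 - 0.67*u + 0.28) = 2.24*u^2 + 4.09*u + 2.48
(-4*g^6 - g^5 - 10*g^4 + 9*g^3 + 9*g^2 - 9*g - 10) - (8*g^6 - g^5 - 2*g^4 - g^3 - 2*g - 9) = -12*g^6 - 8*g^4 + 10*g^3 + 9*g^2 - 7*g - 1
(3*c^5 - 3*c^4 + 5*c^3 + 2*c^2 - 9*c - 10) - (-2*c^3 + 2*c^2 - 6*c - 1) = 3*c^5 - 3*c^4 + 7*c^3 - 3*c - 9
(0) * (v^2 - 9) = 0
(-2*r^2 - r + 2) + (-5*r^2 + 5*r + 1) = -7*r^2 + 4*r + 3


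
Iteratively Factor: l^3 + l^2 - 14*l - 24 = (l + 2)*(l^2 - l - 12) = (l + 2)*(l + 3)*(l - 4)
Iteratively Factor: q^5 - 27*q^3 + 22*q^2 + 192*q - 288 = (q - 3)*(q^4 + 3*q^3 - 18*q^2 - 32*q + 96) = (q - 3)*(q + 4)*(q^3 - q^2 - 14*q + 24) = (q - 3)*(q - 2)*(q + 4)*(q^2 + q - 12) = (q - 3)^2*(q - 2)*(q + 4)*(q + 4)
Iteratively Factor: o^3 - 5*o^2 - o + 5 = (o - 5)*(o^2 - 1) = (o - 5)*(o - 1)*(o + 1)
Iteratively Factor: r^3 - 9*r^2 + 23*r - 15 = (r - 1)*(r^2 - 8*r + 15) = (r - 3)*(r - 1)*(r - 5)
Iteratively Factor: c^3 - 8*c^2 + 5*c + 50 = (c - 5)*(c^2 - 3*c - 10) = (c - 5)^2*(c + 2)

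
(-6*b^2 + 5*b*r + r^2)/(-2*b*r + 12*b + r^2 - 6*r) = (6*b^2 - 5*b*r - r^2)/(2*b*r - 12*b - r^2 + 6*r)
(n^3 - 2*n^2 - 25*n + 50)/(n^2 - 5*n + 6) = (n^2 - 25)/(n - 3)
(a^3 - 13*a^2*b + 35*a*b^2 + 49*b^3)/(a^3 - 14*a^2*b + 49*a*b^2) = (a + b)/a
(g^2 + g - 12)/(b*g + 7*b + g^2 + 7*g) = (g^2 + g - 12)/(b*g + 7*b + g^2 + 7*g)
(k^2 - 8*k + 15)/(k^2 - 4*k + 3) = (k - 5)/(k - 1)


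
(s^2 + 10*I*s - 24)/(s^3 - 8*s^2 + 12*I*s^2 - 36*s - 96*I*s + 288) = (s + 4*I)/(s^2 + s*(-8 + 6*I) - 48*I)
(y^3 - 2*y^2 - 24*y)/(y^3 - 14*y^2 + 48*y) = (y + 4)/(y - 8)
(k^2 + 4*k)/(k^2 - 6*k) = (k + 4)/(k - 6)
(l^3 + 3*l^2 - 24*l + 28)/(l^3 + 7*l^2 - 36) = (l^2 + 5*l - 14)/(l^2 + 9*l + 18)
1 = 1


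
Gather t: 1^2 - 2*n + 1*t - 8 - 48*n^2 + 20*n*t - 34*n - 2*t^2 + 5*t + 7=-48*n^2 - 36*n - 2*t^2 + t*(20*n + 6)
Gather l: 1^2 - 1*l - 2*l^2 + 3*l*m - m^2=-2*l^2 + l*(3*m - 1) - m^2 + 1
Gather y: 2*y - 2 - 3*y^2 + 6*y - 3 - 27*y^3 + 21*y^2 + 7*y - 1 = -27*y^3 + 18*y^2 + 15*y - 6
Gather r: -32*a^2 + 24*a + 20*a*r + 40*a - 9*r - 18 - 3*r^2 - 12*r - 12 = -32*a^2 + 64*a - 3*r^2 + r*(20*a - 21) - 30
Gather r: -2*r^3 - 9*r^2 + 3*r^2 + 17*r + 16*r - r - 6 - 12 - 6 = -2*r^3 - 6*r^2 + 32*r - 24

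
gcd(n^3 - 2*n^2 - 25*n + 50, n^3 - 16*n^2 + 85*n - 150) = n - 5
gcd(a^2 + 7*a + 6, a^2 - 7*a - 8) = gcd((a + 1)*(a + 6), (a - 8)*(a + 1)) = a + 1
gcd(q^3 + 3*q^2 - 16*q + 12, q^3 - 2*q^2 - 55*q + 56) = q - 1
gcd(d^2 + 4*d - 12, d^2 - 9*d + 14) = d - 2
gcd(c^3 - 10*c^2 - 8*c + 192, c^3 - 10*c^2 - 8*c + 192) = c^3 - 10*c^2 - 8*c + 192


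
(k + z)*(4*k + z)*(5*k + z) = 20*k^3 + 29*k^2*z + 10*k*z^2 + z^3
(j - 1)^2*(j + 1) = j^3 - j^2 - j + 1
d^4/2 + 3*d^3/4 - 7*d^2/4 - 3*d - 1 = (d/2 + 1)*(d - 2)*(d + 1/2)*(d + 1)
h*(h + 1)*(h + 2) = h^3 + 3*h^2 + 2*h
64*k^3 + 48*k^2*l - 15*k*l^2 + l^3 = (-8*k + l)^2*(k + l)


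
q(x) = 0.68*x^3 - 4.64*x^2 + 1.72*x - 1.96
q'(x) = 2.04*x^2 - 9.28*x + 1.72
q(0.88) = -3.58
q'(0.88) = -4.87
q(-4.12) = -135.36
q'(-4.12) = 74.58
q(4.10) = -26.04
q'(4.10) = -2.04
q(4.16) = -26.15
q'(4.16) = -1.58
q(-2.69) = -53.40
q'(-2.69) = 41.44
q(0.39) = -1.95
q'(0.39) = -1.59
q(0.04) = -1.90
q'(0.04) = 1.35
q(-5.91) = -314.56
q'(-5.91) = 127.82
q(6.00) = -11.80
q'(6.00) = 19.48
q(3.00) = -20.20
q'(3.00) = -7.76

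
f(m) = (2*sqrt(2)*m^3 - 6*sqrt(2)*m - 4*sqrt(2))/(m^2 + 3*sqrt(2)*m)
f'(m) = (-2*m - 3*sqrt(2))*(2*sqrt(2)*m^3 - 6*sqrt(2)*m - 4*sqrt(2))/(m^2 + 3*sqrt(2)*m)^2 + (6*sqrt(2)*m^2 - 6*sqrt(2))/(m^2 + 3*sqrt(2)*m)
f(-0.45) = 1.23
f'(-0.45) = 6.37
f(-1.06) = 0.01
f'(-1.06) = -0.31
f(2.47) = 0.97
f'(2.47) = 2.08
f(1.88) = -0.24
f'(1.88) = 2.04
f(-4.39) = -321.07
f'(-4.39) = -2012.31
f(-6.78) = -48.23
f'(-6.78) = -3.94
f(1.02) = -2.11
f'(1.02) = 2.53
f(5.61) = 8.07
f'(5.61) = 2.42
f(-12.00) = -51.47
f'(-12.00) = 2.11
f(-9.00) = -46.51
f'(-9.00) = 0.91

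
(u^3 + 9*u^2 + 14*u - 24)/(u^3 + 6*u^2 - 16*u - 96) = (u - 1)/(u - 4)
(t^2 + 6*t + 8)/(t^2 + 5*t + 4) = (t + 2)/(t + 1)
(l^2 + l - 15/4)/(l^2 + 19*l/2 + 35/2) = (l - 3/2)/(l + 7)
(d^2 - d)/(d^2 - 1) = d/(d + 1)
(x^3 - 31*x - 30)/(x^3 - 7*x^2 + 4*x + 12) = (x + 5)/(x - 2)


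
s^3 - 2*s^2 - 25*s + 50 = (s - 5)*(s - 2)*(s + 5)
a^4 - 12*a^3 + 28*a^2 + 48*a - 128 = (a - 8)*(a - 4)*(a - 2)*(a + 2)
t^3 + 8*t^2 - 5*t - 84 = (t - 3)*(t + 4)*(t + 7)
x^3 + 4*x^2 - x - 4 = (x - 1)*(x + 1)*(x + 4)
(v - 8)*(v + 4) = v^2 - 4*v - 32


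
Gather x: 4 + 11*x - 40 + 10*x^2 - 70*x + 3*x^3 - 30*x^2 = 3*x^3 - 20*x^2 - 59*x - 36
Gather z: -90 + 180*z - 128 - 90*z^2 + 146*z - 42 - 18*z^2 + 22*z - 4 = -108*z^2 + 348*z - 264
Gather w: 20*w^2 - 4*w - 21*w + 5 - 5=20*w^2 - 25*w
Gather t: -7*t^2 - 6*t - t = -7*t^2 - 7*t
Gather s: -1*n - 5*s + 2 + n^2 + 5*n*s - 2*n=n^2 - 3*n + s*(5*n - 5) + 2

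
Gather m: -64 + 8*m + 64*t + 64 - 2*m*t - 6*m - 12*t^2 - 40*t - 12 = m*(2 - 2*t) - 12*t^2 + 24*t - 12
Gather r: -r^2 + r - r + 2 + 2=4 - r^2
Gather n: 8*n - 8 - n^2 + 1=-n^2 + 8*n - 7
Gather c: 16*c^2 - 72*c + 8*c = 16*c^2 - 64*c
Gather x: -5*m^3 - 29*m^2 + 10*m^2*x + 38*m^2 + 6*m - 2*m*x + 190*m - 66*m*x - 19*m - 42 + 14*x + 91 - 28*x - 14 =-5*m^3 + 9*m^2 + 177*m + x*(10*m^2 - 68*m - 14) + 35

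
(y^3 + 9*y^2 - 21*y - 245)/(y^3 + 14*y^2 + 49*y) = (y - 5)/y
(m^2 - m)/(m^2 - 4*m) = (m - 1)/(m - 4)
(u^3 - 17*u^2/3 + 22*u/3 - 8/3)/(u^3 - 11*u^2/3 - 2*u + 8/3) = (u - 1)/(u + 1)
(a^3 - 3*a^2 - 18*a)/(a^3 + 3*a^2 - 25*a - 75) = a*(a - 6)/(a^2 - 25)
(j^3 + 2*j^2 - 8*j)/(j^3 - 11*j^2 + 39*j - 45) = j*(j^2 + 2*j - 8)/(j^3 - 11*j^2 + 39*j - 45)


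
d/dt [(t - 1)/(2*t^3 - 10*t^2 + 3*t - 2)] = (2*t^3 - 10*t^2 + 3*t - (t - 1)*(6*t^2 - 20*t + 3) - 2)/(2*t^3 - 10*t^2 + 3*t - 2)^2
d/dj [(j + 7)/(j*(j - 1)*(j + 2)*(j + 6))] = (-3*j^4 - 42*j^3 - 151*j^2 - 56*j + 84)/(j^2*(j^6 + 14*j^5 + 57*j^4 + 32*j^3 - 152*j^2 - 96*j + 144))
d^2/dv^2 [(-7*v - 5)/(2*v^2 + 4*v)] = (v*(v + 2)*(21*v + 19) - 4*(v + 1)^2*(7*v + 5))/(v^3*(v + 2)^3)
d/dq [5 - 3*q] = -3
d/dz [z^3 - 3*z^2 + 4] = 3*z*(z - 2)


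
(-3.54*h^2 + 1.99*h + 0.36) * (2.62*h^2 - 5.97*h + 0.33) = -9.2748*h^4 + 26.3476*h^3 - 12.1053*h^2 - 1.4925*h + 0.1188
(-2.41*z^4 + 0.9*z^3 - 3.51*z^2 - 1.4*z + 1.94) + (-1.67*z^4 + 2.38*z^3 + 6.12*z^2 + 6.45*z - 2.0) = -4.08*z^4 + 3.28*z^3 + 2.61*z^2 + 5.05*z - 0.0600000000000001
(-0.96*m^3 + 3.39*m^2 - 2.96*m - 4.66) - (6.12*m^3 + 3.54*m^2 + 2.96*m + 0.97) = -7.08*m^3 - 0.15*m^2 - 5.92*m - 5.63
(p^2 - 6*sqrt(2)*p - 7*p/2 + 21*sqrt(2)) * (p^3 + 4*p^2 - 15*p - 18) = p^5 - 6*sqrt(2)*p^4 + p^4/2 - 29*p^3 - 3*sqrt(2)*p^3 + 69*p^2/2 + 174*sqrt(2)*p^2 - 207*sqrt(2)*p + 63*p - 378*sqrt(2)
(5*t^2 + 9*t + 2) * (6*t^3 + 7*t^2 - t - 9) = 30*t^5 + 89*t^4 + 70*t^3 - 40*t^2 - 83*t - 18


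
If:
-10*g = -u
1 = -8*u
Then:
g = -1/80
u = -1/8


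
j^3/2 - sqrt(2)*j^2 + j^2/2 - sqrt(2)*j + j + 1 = (j/2 + 1/2)*(j - sqrt(2))^2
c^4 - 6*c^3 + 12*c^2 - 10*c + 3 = (c - 3)*(c - 1)^3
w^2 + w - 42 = (w - 6)*(w + 7)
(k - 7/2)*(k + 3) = k^2 - k/2 - 21/2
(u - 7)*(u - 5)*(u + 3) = u^3 - 9*u^2 - u + 105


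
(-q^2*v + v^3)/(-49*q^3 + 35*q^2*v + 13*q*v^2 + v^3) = v*(q + v)/(49*q^2 + 14*q*v + v^2)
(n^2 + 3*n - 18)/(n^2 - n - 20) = (-n^2 - 3*n + 18)/(-n^2 + n + 20)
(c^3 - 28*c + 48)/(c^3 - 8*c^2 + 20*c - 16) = (c + 6)/(c - 2)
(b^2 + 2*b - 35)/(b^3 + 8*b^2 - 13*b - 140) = (b - 5)/(b^2 + b - 20)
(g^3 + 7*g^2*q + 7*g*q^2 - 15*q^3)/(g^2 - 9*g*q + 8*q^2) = (-g^2 - 8*g*q - 15*q^2)/(-g + 8*q)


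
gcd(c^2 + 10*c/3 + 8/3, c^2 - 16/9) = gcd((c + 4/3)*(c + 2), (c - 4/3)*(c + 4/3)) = c + 4/3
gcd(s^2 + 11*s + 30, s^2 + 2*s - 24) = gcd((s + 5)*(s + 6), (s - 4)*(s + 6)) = s + 6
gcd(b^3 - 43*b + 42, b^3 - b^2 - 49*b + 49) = b^2 + 6*b - 7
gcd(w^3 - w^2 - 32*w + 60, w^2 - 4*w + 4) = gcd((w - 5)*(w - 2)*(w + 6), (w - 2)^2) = w - 2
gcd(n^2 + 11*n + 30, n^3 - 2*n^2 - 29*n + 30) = n + 5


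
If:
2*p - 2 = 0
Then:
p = 1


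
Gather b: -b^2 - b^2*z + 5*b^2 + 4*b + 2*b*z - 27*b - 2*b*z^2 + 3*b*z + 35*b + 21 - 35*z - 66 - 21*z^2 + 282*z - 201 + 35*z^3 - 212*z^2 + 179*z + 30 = b^2*(4 - z) + b*(-2*z^2 + 5*z + 12) + 35*z^3 - 233*z^2 + 426*z - 216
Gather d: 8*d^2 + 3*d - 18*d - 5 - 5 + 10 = 8*d^2 - 15*d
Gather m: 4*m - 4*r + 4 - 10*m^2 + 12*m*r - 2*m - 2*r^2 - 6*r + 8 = -10*m^2 + m*(12*r + 2) - 2*r^2 - 10*r + 12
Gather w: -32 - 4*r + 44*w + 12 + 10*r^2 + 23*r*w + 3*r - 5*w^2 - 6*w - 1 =10*r^2 - r - 5*w^2 + w*(23*r + 38) - 21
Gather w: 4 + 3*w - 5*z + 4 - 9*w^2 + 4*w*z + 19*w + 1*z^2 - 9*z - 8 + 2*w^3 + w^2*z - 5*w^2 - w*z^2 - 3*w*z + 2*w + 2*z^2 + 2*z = 2*w^3 + w^2*(z - 14) + w*(-z^2 + z + 24) + 3*z^2 - 12*z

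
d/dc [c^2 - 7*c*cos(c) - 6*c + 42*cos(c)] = 7*c*sin(c) + 2*c - 42*sin(c) - 7*cos(c) - 6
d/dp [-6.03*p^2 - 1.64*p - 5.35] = -12.06*p - 1.64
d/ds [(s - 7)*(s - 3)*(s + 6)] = 3*s^2 - 8*s - 39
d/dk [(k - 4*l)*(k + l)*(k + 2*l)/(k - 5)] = (2*k^3 - k^2*l - 15*k^2 + 10*k*l + 8*l^3 + 50*l^2)/(k^2 - 10*k + 25)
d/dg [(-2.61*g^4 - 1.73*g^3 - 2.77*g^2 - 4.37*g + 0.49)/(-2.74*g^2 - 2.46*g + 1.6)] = (14.3028*g^5 + 24.002*g^4 - 8.1924*g^3 - 13.4636*g^2 - 6.1788*g - 5.7866)/(7.5076*g^4 + 13.4808*g^3 - 2.7164*g^2 - 7.872*g + 2.56)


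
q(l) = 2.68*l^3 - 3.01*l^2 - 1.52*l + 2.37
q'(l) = 8.04*l^2 - 6.02*l - 1.52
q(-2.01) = -28.50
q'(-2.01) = 43.06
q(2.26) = 14.50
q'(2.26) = 25.94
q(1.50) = 2.36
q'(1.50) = 7.54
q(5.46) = 340.57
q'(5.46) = 205.30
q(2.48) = 20.97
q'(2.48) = 33.00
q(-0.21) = 2.53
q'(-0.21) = 0.10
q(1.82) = 5.79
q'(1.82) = 14.16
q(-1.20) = -4.77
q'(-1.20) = 17.28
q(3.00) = 43.08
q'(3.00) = 52.78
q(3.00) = 43.08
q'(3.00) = 52.78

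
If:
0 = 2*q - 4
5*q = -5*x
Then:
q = 2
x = -2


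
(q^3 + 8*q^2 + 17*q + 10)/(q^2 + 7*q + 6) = (q^2 + 7*q + 10)/(q + 6)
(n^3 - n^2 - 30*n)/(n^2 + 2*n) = (n^2 - n - 30)/(n + 2)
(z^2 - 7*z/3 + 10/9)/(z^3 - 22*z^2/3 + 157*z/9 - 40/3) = (3*z - 2)/(3*z^2 - 17*z + 24)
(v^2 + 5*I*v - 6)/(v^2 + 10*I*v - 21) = (v + 2*I)/(v + 7*I)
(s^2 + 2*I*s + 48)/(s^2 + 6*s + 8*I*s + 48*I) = (s - 6*I)/(s + 6)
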